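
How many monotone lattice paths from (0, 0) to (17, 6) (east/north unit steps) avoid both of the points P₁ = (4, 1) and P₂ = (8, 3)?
Number of paths = 38307

Inclusion–exclusion. Total paths: C(23, 17) = 100947. Through P₁: C(5, 4)·C(18, 13) = 42840. Through P₂: C(11, 8)·C(12, 9) = 36300. Since P₁ is strictly southwest of P₂, a monotone path through both must visit P₁ then P₂; paths through both = C(5, 4)·C(6, 4)·C(12, 9) = 16500. Avoid both = 100947 − 42840 − 36300 + 16500 = 38307.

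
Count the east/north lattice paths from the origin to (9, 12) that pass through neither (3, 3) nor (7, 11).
Number of paths = 128058

Inclusion–exclusion. Total paths: C(21, 9) = 293930. Through P₁: C(6, 3)·C(15, 6) = 100100. Through P₂: C(18, 7)·C(3, 2) = 95472. Since P₁ is strictly southwest of P₂, a monotone path through both must visit P₁ then P₂; paths through both = C(6, 3)·C(12, 4)·C(3, 2) = 29700. Avoid both = 293930 − 100100 − 95472 + 29700 = 128058.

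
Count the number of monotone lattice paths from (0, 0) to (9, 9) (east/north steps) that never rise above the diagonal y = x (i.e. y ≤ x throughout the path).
Number of paths = 4862

By the reflection principle (André's argument), the number of monotone paths to (9, 9) with n ≤ m that never go above y = x is C(18, 9) − C(18, 10) = 48620 − 43758 = 4862.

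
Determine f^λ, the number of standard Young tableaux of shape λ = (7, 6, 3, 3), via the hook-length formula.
# SYT of shape (7, 6, 3, 3) = 9699690

Hook-length formula: f^λ = n! / Π hook(c), product over all cells c of the Young diagram. For λ = (7, 6, 3, 3), n = 19 boxes. Hook lengths by row (left-to-right, top-to-bottom): [10, 9, 8, 5, 4, 3, 1]; [8, 7, 6, 3, 2, 1]; [4, 3, 2]; [3, 2, 1]. Product of hooks = 12541132800. So f^λ = 19! / 12541132800 = 121645100408832000 / 12541132800 = 9699690.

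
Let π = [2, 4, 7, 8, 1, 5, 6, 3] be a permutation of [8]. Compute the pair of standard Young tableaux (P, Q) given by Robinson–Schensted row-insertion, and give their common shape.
P = [1, 3, 5, 6] / [2, 4, 8] / [7];  Q = [1, 2, 3, 4] / [5, 6, 7] / [8];  common shape = (4, 3, 1)

Row-insert the values π_1, π_2, … into P one at a time, bumping the leftmost entry strictly greater than the inserted value down to the next row. The recording tableau Q records, in position (i, j), the step at which that cell was added to P.
  Insert 2 (step 1): P = [2];  Q = [1]
  Insert 4 (step 2): P = [2, 4];  Q = [1, 2]
  Insert 7 (step 3): P = [2, 4, 7];  Q = [1, 2, 3]
  Insert 8 (step 4): P = [2, 4, 7, 8];  Q = [1, 2, 3, 4]
  Insert 1 (step 5): P = [1, 4, 7, 8] / [2];  Q = [1, 2, 3, 4] / [5]
  Insert 5 (step 6): P = [1, 4, 5, 8] / [2, 7];  Q = [1, 2, 3, 4] / [5, 6]
  Insert 6 (step 7): P = [1, 4, 5, 6] / [2, 7, 8];  Q = [1, 2, 3, 4] / [5, 6, 7]
  Insert 3 (step 8): P = [1, 3, 5, 6] / [2, 4, 8] / [7];  Q = [1, 2, 3, 4] / [5, 6, 7] / [8]
Final shape: (4, 3, 1).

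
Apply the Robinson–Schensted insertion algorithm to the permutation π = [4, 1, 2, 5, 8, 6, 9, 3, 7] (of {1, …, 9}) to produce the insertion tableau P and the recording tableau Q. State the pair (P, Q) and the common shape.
P = [1, 2, 3, 6, 7] / [4, 5, 9] / [8];  Q = [1, 3, 4, 5, 7] / [2, 6, 9] / [8];  common shape = (5, 3, 1)

Row-insert the values π_1, π_2, … into P one at a time, bumping the leftmost entry strictly greater than the inserted value down to the next row. The recording tableau Q records, in position (i, j), the step at which that cell was added to P.
  Insert 4 (step 1): P = [4];  Q = [1]
  Insert 1 (step 2): P = [1] / [4];  Q = [1] / [2]
  Insert 2 (step 3): P = [1, 2] / [4];  Q = [1, 3] / [2]
  Insert 5 (step 4): P = [1, 2, 5] / [4];  Q = [1, 3, 4] / [2]
  Insert 8 (step 5): P = [1, 2, 5, 8] / [4];  Q = [1, 3, 4, 5] / [2]
  Insert 6 (step 6): P = [1, 2, 5, 6] / [4, 8];  Q = [1, 3, 4, 5] / [2, 6]
  Insert 9 (step 7): P = [1, 2, 5, 6, 9] / [4, 8];  Q = [1, 3, 4, 5, 7] / [2, 6]
  Insert 3 (step 8): P = [1, 2, 3, 6, 9] / [4, 5] / [8];  Q = [1, 3, 4, 5, 7] / [2, 6] / [8]
  Insert 7 (step 9): P = [1, 2, 3, 6, 7] / [4, 5, 9] / [8];  Q = [1, 3, 4, 5, 7] / [2, 6, 9] / [8]
Final shape: (5, 3, 1).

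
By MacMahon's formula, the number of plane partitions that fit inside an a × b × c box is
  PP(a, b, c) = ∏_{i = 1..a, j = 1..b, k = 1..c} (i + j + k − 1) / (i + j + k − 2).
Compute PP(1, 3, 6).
PP(1, 3, 6) = 84

Evaluate the triple product over i = 1..1, j = 1..3, k = 1..6. The factors are (2/1) · (3/2) · (4/3) · (5/4) · (6/5) · (7/6) · (3/2) · (4/3) · … (18 factors total). The numerators and denominators telescope so the product is an integer; carrying out the multiplication exactly gives PP(1, 3, 6) = 84.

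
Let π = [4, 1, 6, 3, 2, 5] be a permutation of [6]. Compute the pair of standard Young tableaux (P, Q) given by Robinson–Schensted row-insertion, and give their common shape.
P = [1, 2, 5] / [3, 6] / [4];  Q = [1, 3, 6] / [2, 4] / [5];  common shape = (3, 2, 1)

Row-insert the values π_1, π_2, … into P one at a time, bumping the leftmost entry strictly greater than the inserted value down to the next row. The recording tableau Q records, in position (i, j), the step at which that cell was added to P.
  Insert 4 (step 1): P = [4];  Q = [1]
  Insert 1 (step 2): P = [1] / [4];  Q = [1] / [2]
  Insert 6 (step 3): P = [1, 6] / [4];  Q = [1, 3] / [2]
  Insert 3 (step 4): P = [1, 3] / [4, 6];  Q = [1, 3] / [2, 4]
  Insert 2 (step 5): P = [1, 2] / [3, 6] / [4];  Q = [1, 3] / [2, 4] / [5]
  Insert 5 (step 6): P = [1, 2, 5] / [3, 6] / [4];  Q = [1, 3, 6] / [2, 4] / [5]
Final shape: (3, 2, 1).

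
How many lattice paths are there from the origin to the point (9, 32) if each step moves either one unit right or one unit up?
Number of paths = 350343565

A monotone lattice path from (0, 0) to (9, 32) consists of 9 east steps and 32 north steps in some order, so it is determined by which 9 of the 41 steps are east. The count is C(41, 9) = 350343565.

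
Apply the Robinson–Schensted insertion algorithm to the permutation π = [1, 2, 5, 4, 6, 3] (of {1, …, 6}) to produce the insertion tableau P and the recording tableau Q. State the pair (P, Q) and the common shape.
P = [1, 2, 3, 6] / [4] / [5];  Q = [1, 2, 3, 5] / [4] / [6];  common shape = (4, 1, 1)

Row-insert the values π_1, π_2, … into P one at a time, bumping the leftmost entry strictly greater than the inserted value down to the next row. The recording tableau Q records, in position (i, j), the step at which that cell was added to P.
  Insert 1 (step 1): P = [1];  Q = [1]
  Insert 2 (step 2): P = [1, 2];  Q = [1, 2]
  Insert 5 (step 3): P = [1, 2, 5];  Q = [1, 2, 3]
  Insert 4 (step 4): P = [1, 2, 4] / [5];  Q = [1, 2, 3] / [4]
  Insert 6 (step 5): P = [1, 2, 4, 6] / [5];  Q = [1, 2, 3, 5] / [4]
  Insert 3 (step 6): P = [1, 2, 3, 6] / [4] / [5];  Q = [1, 2, 3, 5] / [4] / [6]
Final shape: (4, 1, 1).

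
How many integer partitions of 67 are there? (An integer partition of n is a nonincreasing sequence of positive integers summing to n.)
p(67) = 2679689

Compute p(n) via the recurrence p(n, m) = p(n, m−1) + p(n−m, m), where p(n, m) counts partitions of n with all parts ≤ m and p(n) = p(n, n). The base cases are p(0, m) = 1 and p(n, 0) = 0 for n > 0. Filling the table yields p(67) = 2679689. (Euler's pentagonal recurrence is an alternative.)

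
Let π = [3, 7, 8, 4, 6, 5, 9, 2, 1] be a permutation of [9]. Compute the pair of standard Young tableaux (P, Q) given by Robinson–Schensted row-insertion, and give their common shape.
P = [1, 4, 5, 9] / [2, 8] / [3] / [6] / [7];  Q = [1, 2, 3, 7] / [4, 5] / [6] / [8] / [9];  common shape = (4, 2, 1, 1, 1)

Row-insert the values π_1, π_2, … into P one at a time, bumping the leftmost entry strictly greater than the inserted value down to the next row. The recording tableau Q records, in position (i, j), the step at which that cell was added to P.
  Insert 3 (step 1): P = [3];  Q = [1]
  Insert 7 (step 2): P = [3, 7];  Q = [1, 2]
  Insert 8 (step 3): P = [3, 7, 8];  Q = [1, 2, 3]
  Insert 4 (step 4): P = [3, 4, 8] / [7];  Q = [1, 2, 3] / [4]
  Insert 6 (step 5): P = [3, 4, 6] / [7, 8];  Q = [1, 2, 3] / [4, 5]
  Insert 5 (step 6): P = [3, 4, 5] / [6, 8] / [7];  Q = [1, 2, 3] / [4, 5] / [6]
  Insert 9 (step 7): P = [3, 4, 5, 9] / [6, 8] / [7];  Q = [1, 2, 3, 7] / [4, 5] / [6]
  Insert 2 (step 8): P = [2, 4, 5, 9] / [3, 8] / [6] / [7];  Q = [1, 2, 3, 7] / [4, 5] / [6] / [8]
  Insert 1 (step 9): P = [1, 4, 5, 9] / [2, 8] / [3] / [6] / [7];  Q = [1, 2, 3, 7] / [4, 5] / [6] / [8] / [9]
Final shape: (4, 2, 1, 1, 1).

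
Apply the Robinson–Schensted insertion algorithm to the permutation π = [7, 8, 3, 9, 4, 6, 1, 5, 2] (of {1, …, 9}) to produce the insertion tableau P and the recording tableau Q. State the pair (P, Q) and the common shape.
P = [1, 2, 5] / [3, 4, 9] / [6, 8] / [7];  Q = [1, 2, 4] / [3, 5, 6] / [7, 8] / [9];  common shape = (3, 3, 2, 1)

Row-insert the values π_1, π_2, … into P one at a time, bumping the leftmost entry strictly greater than the inserted value down to the next row. The recording tableau Q records, in position (i, j), the step at which that cell was added to P.
  Insert 7 (step 1): P = [7];  Q = [1]
  Insert 8 (step 2): P = [7, 8];  Q = [1, 2]
  Insert 3 (step 3): P = [3, 8] / [7];  Q = [1, 2] / [3]
  Insert 9 (step 4): P = [3, 8, 9] / [7];  Q = [1, 2, 4] / [3]
  Insert 4 (step 5): P = [3, 4, 9] / [7, 8];  Q = [1, 2, 4] / [3, 5]
  Insert 6 (step 6): P = [3, 4, 6] / [7, 8, 9];  Q = [1, 2, 4] / [3, 5, 6]
  Insert 1 (step 7): P = [1, 4, 6] / [3, 8, 9] / [7];  Q = [1, 2, 4] / [3, 5, 6] / [7]
  Insert 5 (step 8): P = [1, 4, 5] / [3, 6, 9] / [7, 8];  Q = [1, 2, 4] / [3, 5, 6] / [7, 8]
  Insert 2 (step 9): P = [1, 2, 5] / [3, 4, 9] / [6, 8] / [7];  Q = [1, 2, 4] / [3, 5, 6] / [7, 8] / [9]
Final shape: (3, 3, 2, 1).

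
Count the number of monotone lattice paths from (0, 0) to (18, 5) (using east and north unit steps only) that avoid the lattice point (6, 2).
Number of paths = 20909

Total paths from (0, 0) to (18, 5): C(23, 18) = 33649. Paths through (6, 2): (paths (0, 0) → (6, 2)) × (paths (6, 2) → (18, 5)) = C(8, 6) · C(15, 12) = 28 · 455 = 12740. Avoidance count = 33649 − 12740 = 20909.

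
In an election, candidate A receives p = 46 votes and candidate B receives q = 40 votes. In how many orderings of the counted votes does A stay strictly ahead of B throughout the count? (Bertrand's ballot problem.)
Strict-lead orderings = 376477813320517355883660

Total orderings of the 86 votes with 46 for A: C(86, 46) = 5396181990927415434332460. By the Bertrand ballot formula (Cycle Lemma / reflection principle), the number of orderings in which A is strictly ahead of B throughout is (p − q)/(p + q) · C(p + q, p) = (46 − 40)/(46 + 40) · 5396181990927415434332460 = 376477813320517355883660.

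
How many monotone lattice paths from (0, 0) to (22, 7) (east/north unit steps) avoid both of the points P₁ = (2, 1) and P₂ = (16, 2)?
Number of paths = 820194

Inclusion–exclusion. Total paths: C(29, 22) = 1560780. Through P₁: C(3, 2)·C(26, 20) = 690690. Through P₂: C(18, 16)·C(11, 6) = 70686. Since P₁ is strictly southwest of P₂, a monotone path through both must visit P₁ then P₂; paths through both = C(3, 2)·C(15, 14)·C(11, 6) = 20790. Avoid both = 1560780 − 690690 − 70686 + 20790 = 820194.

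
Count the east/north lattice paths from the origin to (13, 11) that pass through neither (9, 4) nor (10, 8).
Number of paths = 1456534

Inclusion–exclusion. Total paths: C(24, 13) = 2496144. Through P₁: C(13, 9)·C(11, 4) = 235950. Through P₂: C(18, 10)·C(6, 3) = 875160. Since P₁ is strictly southwest of P₂, a monotone path through both must visit P₁ then P₂; paths through both = C(13, 9)·C(5, 1)·C(6, 3) = 71500. Avoid both = 2496144 − 235950 − 875160 + 71500 = 1456534.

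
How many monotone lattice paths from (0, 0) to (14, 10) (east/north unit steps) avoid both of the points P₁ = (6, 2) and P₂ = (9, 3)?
Number of paths = 1515360

Inclusion–exclusion. Total paths: C(24, 14) = 1961256. Through P₁: C(8, 6)·C(16, 8) = 360360. Through P₂: C(12, 9)·C(12, 5) = 174240. Since P₁ is strictly southwest of P₂, a monotone path through both must visit P₁ then P₂; paths through both = C(8, 6)·C(4, 3)·C(12, 5) = 88704. Avoid both = 1961256 − 360360 − 174240 + 88704 = 1515360.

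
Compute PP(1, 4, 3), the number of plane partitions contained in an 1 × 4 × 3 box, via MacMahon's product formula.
PP(1, 4, 3) = 35

Evaluate the triple product over i = 1..1, j = 1..4, k = 1..3. The factors are (2/1) · (3/2) · (4/3) · (3/2) · (4/3) · (5/4) · (4/3) · (5/4) · … (12 factors total). The numerators and denominators telescope so the product is an integer; carrying out the multiplication exactly gives PP(1, 4, 3) = 35.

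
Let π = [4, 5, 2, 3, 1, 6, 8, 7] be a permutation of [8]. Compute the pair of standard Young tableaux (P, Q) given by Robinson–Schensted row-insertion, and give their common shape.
P = [1, 3, 6, 7] / [2, 5, 8] / [4];  Q = [1, 2, 6, 7] / [3, 4, 8] / [5];  common shape = (4, 3, 1)

Row-insert the values π_1, π_2, … into P one at a time, bumping the leftmost entry strictly greater than the inserted value down to the next row. The recording tableau Q records, in position (i, j), the step at which that cell was added to P.
  Insert 4 (step 1): P = [4];  Q = [1]
  Insert 5 (step 2): P = [4, 5];  Q = [1, 2]
  Insert 2 (step 3): P = [2, 5] / [4];  Q = [1, 2] / [3]
  Insert 3 (step 4): P = [2, 3] / [4, 5];  Q = [1, 2] / [3, 4]
  Insert 1 (step 5): P = [1, 3] / [2, 5] / [4];  Q = [1, 2] / [3, 4] / [5]
  Insert 6 (step 6): P = [1, 3, 6] / [2, 5] / [4];  Q = [1, 2, 6] / [3, 4] / [5]
  Insert 8 (step 7): P = [1, 3, 6, 8] / [2, 5] / [4];  Q = [1, 2, 6, 7] / [3, 4] / [5]
  Insert 7 (step 8): P = [1, 3, 6, 7] / [2, 5, 8] / [4];  Q = [1, 2, 6, 7] / [3, 4, 8] / [5]
Final shape: (4, 3, 1).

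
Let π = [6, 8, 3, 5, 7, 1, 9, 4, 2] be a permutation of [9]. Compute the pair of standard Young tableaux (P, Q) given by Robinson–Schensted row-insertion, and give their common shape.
P = [1, 2, 7, 9] / [3, 4] / [5, 8] / [6];  Q = [1, 2, 5, 7] / [3, 4] / [6, 8] / [9];  common shape = (4, 2, 2, 1)

Row-insert the values π_1, π_2, … into P one at a time, bumping the leftmost entry strictly greater than the inserted value down to the next row. The recording tableau Q records, in position (i, j), the step at which that cell was added to P.
  Insert 6 (step 1): P = [6];  Q = [1]
  Insert 8 (step 2): P = [6, 8];  Q = [1, 2]
  Insert 3 (step 3): P = [3, 8] / [6];  Q = [1, 2] / [3]
  Insert 5 (step 4): P = [3, 5] / [6, 8];  Q = [1, 2] / [3, 4]
  Insert 7 (step 5): P = [3, 5, 7] / [6, 8];  Q = [1, 2, 5] / [3, 4]
  Insert 1 (step 6): P = [1, 5, 7] / [3, 8] / [6];  Q = [1, 2, 5] / [3, 4] / [6]
  Insert 9 (step 7): P = [1, 5, 7, 9] / [3, 8] / [6];  Q = [1, 2, 5, 7] / [3, 4] / [6]
  Insert 4 (step 8): P = [1, 4, 7, 9] / [3, 5] / [6, 8];  Q = [1, 2, 5, 7] / [3, 4] / [6, 8]
  Insert 2 (step 9): P = [1, 2, 7, 9] / [3, 4] / [5, 8] / [6];  Q = [1, 2, 5, 7] / [3, 4] / [6, 8] / [9]
Final shape: (4, 2, 2, 1).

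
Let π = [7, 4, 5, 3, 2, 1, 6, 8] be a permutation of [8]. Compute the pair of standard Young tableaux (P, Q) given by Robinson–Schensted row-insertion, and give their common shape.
P = [1, 5, 6, 8] / [2] / [3] / [4] / [7];  Q = [1, 3, 7, 8] / [2] / [4] / [5] / [6];  common shape = (4, 1, 1, 1, 1)

Row-insert the values π_1, π_2, … into P one at a time, bumping the leftmost entry strictly greater than the inserted value down to the next row. The recording tableau Q records, in position (i, j), the step at which that cell was added to P.
  Insert 7 (step 1): P = [7];  Q = [1]
  Insert 4 (step 2): P = [4] / [7];  Q = [1] / [2]
  Insert 5 (step 3): P = [4, 5] / [7];  Q = [1, 3] / [2]
  Insert 3 (step 4): P = [3, 5] / [4] / [7];  Q = [1, 3] / [2] / [4]
  Insert 2 (step 5): P = [2, 5] / [3] / [4] / [7];  Q = [1, 3] / [2] / [4] / [5]
  Insert 1 (step 6): P = [1, 5] / [2] / [3] / [4] / [7];  Q = [1, 3] / [2] / [4] / [5] / [6]
  Insert 6 (step 7): P = [1, 5, 6] / [2] / [3] / [4] / [7];  Q = [1, 3, 7] / [2] / [4] / [5] / [6]
  Insert 8 (step 8): P = [1, 5, 6, 8] / [2] / [3] / [4] / [7];  Q = [1, 3, 7, 8] / [2] / [4] / [5] / [6]
Final shape: (4, 1, 1, 1, 1).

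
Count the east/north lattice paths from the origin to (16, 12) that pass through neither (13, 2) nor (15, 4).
Number of paths = 30362511

Inclusion–exclusion. Total paths: C(28, 16) = 30421755. Through P₁: C(15, 13)·C(13, 3) = 30030. Through P₂: C(19, 15)·C(9, 1) = 34884. Since P₁ is strictly southwest of P₂, a monotone path through both must visit P₁ then P₂; paths through both = C(15, 13)·C(4, 2)·C(9, 1) = 5670. Avoid both = 30421755 − 30030 − 34884 + 5670 = 30362511.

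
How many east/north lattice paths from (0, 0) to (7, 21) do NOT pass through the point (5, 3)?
Number of paths = 1173400

Total paths from (0, 0) to (7, 21): C(28, 7) = 1184040. Paths through (5, 3): (paths (0, 0) → (5, 3)) × (paths (5, 3) → (7, 21)) = C(8, 5) · C(20, 2) = 56 · 190 = 10640. Avoidance count = 1184040 − 10640 = 1173400.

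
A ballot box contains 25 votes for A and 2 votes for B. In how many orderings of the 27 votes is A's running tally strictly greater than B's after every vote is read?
Strict-lead orderings = 299

Total orderings of the 27 votes with 25 for A: C(27, 25) = 351. By the Bertrand ballot formula (Cycle Lemma / reflection principle), the number of orderings in which A is strictly ahead of B throughout is (p − q)/(p + q) · C(p + q, p) = (25 − 2)/(25 + 2) · 351 = 299.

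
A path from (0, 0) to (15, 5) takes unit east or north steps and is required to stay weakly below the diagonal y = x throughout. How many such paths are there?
Number of paths = 10659

By the reflection principle (André's argument), the number of monotone paths to (15, 5) with n ≤ m that never go above y = x is C(20, 15) − C(20, 16) = 15504 − 4845 = 10659.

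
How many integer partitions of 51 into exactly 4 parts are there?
p(51, 4 parts) = 972

Partitions of n into exactly k parts are in bijection with partitions of n − k into at most k parts (subtract 1 from each part). So p(51, exactly 4) = p(47, parts ≤ 4). Computing via the recurrence p(m, j) = p(m, j−1) + p(m−j, j) gives 972.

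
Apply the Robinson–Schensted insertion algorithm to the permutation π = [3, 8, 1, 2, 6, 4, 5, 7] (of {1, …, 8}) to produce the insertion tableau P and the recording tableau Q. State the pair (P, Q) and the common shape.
P = [1, 2, 4, 5, 7] / [3, 6] / [8];  Q = [1, 2, 5, 7, 8] / [3, 4] / [6];  common shape = (5, 2, 1)

Row-insert the values π_1, π_2, … into P one at a time, bumping the leftmost entry strictly greater than the inserted value down to the next row. The recording tableau Q records, in position (i, j), the step at which that cell was added to P.
  Insert 3 (step 1): P = [3];  Q = [1]
  Insert 8 (step 2): P = [3, 8];  Q = [1, 2]
  Insert 1 (step 3): P = [1, 8] / [3];  Q = [1, 2] / [3]
  Insert 2 (step 4): P = [1, 2] / [3, 8];  Q = [1, 2] / [3, 4]
  Insert 6 (step 5): P = [1, 2, 6] / [3, 8];  Q = [1, 2, 5] / [3, 4]
  Insert 4 (step 6): P = [1, 2, 4] / [3, 6] / [8];  Q = [1, 2, 5] / [3, 4] / [6]
  Insert 5 (step 7): P = [1, 2, 4, 5] / [3, 6] / [8];  Q = [1, 2, 5, 7] / [3, 4] / [6]
  Insert 7 (step 8): P = [1, 2, 4, 5, 7] / [3, 6] / [8];  Q = [1, 2, 5, 7, 8] / [3, 4] / [6]
Final shape: (5, 2, 1).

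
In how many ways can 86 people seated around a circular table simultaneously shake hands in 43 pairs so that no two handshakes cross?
C_43 = 150853479205085351660700

These noncrossing handshakes are counted by the Catalan number C_n = (1/(n + 1)) · C(2n, n). For n = 43: C_43 = (1/44) · C(86, 43) = 6637553085023755473070800/44 = 150853479205085351660700.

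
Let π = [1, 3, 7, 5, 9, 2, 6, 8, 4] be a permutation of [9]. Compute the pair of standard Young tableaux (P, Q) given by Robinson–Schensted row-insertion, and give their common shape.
P = [1, 2, 4, 6, 8] / [3, 5] / [7, 9];  Q = [1, 2, 3, 5, 8] / [4, 7] / [6, 9];  common shape = (5, 2, 2)

Row-insert the values π_1, π_2, … into P one at a time, bumping the leftmost entry strictly greater than the inserted value down to the next row. The recording tableau Q records, in position (i, j), the step at which that cell was added to P.
  Insert 1 (step 1): P = [1];  Q = [1]
  Insert 3 (step 2): P = [1, 3];  Q = [1, 2]
  Insert 7 (step 3): P = [1, 3, 7];  Q = [1, 2, 3]
  Insert 5 (step 4): P = [1, 3, 5] / [7];  Q = [1, 2, 3] / [4]
  Insert 9 (step 5): P = [1, 3, 5, 9] / [7];  Q = [1, 2, 3, 5] / [4]
  Insert 2 (step 6): P = [1, 2, 5, 9] / [3] / [7];  Q = [1, 2, 3, 5] / [4] / [6]
  Insert 6 (step 7): P = [1, 2, 5, 6] / [3, 9] / [7];  Q = [1, 2, 3, 5] / [4, 7] / [6]
  Insert 8 (step 8): P = [1, 2, 5, 6, 8] / [3, 9] / [7];  Q = [1, 2, 3, 5, 8] / [4, 7] / [6]
  Insert 4 (step 9): P = [1, 2, 4, 6, 8] / [3, 5] / [7, 9];  Q = [1, 2, 3, 5, 8] / [4, 7] / [6, 9]
Final shape: (5, 2, 2).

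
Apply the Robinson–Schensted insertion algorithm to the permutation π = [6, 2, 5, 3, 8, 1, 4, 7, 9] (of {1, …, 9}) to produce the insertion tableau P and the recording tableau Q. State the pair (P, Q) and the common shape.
P = [1, 3, 4, 7, 9] / [2, 8] / [5] / [6];  Q = [1, 3, 5, 8, 9] / [2, 7] / [4] / [6];  common shape = (5, 2, 1, 1)

Row-insert the values π_1, π_2, … into P one at a time, bumping the leftmost entry strictly greater than the inserted value down to the next row. The recording tableau Q records, in position (i, j), the step at which that cell was added to P.
  Insert 6 (step 1): P = [6];  Q = [1]
  Insert 2 (step 2): P = [2] / [6];  Q = [1] / [2]
  Insert 5 (step 3): P = [2, 5] / [6];  Q = [1, 3] / [2]
  Insert 3 (step 4): P = [2, 3] / [5] / [6];  Q = [1, 3] / [2] / [4]
  Insert 8 (step 5): P = [2, 3, 8] / [5] / [6];  Q = [1, 3, 5] / [2] / [4]
  Insert 1 (step 6): P = [1, 3, 8] / [2] / [5] / [6];  Q = [1, 3, 5] / [2] / [4] / [6]
  Insert 4 (step 7): P = [1, 3, 4] / [2, 8] / [5] / [6];  Q = [1, 3, 5] / [2, 7] / [4] / [6]
  Insert 7 (step 8): P = [1, 3, 4, 7] / [2, 8] / [5] / [6];  Q = [1, 3, 5, 8] / [2, 7] / [4] / [6]
  Insert 9 (step 9): P = [1, 3, 4, 7, 9] / [2, 8] / [5] / [6];  Q = [1, 3, 5, 8, 9] / [2, 7] / [4] / [6]
Final shape: (5, 2, 1, 1).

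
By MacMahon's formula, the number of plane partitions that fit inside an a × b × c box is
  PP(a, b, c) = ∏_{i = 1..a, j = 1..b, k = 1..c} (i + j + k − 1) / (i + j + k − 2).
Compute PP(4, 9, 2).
PP(4, 9, 2) = 143143

Evaluate the triple product over i = 1..4, j = 1..9, k = 1..2. The factors are (2/1) · (3/2) · (3/2) · (4/3) · (4/3) · (5/4) · (5/4) · (6/5) · … (72 factors total). The numerators and denominators telescope so the product is an integer; carrying out the multiplication exactly gives PP(4, 9, 2) = 143143.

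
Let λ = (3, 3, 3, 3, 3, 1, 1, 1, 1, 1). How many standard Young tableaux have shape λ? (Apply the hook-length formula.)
# SYT of shape (3, 3, 3, 3, 3, 1, 1, 1, 1, 1) = 2469012

Hook-length formula: f^λ = n! / Π hook(c), product over all cells c of the Young diagram. For λ = (3, 3, 3, 3, 3, 1, 1, 1, 1, 1), n = 20 boxes. Hook lengths by row (left-to-right, top-to-bottom): [12, 6, 5]; [11, 5, 4]; [10, 4, 3]; [9, 3, 2]; [8, 2, 1]; [5]; [4]; [3]; [2]; [1]. Product of hooks = 985374720000. So f^λ = 20! / 985374720000 = 2432902008176640000 / 985374720000 = 2469012.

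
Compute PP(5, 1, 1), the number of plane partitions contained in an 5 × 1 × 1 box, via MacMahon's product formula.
PP(5, 1, 1) = 6

Evaluate the triple product over i = 1..5, j = 1..1, k = 1..1. The factors are (2/1) · (3/2) · (4/3) · (5/4) · (6/5). The numerators and denominators telescope so the product is an integer; carrying out the multiplication exactly gives PP(5, 1, 1) = 6.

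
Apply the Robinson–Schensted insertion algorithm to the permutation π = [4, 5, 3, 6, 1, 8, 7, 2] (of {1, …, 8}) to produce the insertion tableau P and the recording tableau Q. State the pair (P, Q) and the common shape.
P = [1, 2, 6, 7] / [3, 5] / [4, 8];  Q = [1, 2, 4, 6] / [3, 7] / [5, 8];  common shape = (4, 2, 2)

Row-insert the values π_1, π_2, … into P one at a time, bumping the leftmost entry strictly greater than the inserted value down to the next row. The recording tableau Q records, in position (i, j), the step at which that cell was added to P.
  Insert 4 (step 1): P = [4];  Q = [1]
  Insert 5 (step 2): P = [4, 5];  Q = [1, 2]
  Insert 3 (step 3): P = [3, 5] / [4];  Q = [1, 2] / [3]
  Insert 6 (step 4): P = [3, 5, 6] / [4];  Q = [1, 2, 4] / [3]
  Insert 1 (step 5): P = [1, 5, 6] / [3] / [4];  Q = [1, 2, 4] / [3] / [5]
  Insert 8 (step 6): P = [1, 5, 6, 8] / [3] / [4];  Q = [1, 2, 4, 6] / [3] / [5]
  Insert 7 (step 7): P = [1, 5, 6, 7] / [3, 8] / [4];  Q = [1, 2, 4, 6] / [3, 7] / [5]
  Insert 2 (step 8): P = [1, 2, 6, 7] / [3, 5] / [4, 8];  Q = [1, 2, 4, 6] / [3, 7] / [5, 8]
Final shape: (4, 2, 2).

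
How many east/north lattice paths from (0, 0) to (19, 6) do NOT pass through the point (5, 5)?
Number of paths = 173320

Total paths from (0, 0) to (19, 6): C(25, 19) = 177100. Paths through (5, 5): (paths (0, 0) → (5, 5)) × (paths (5, 5) → (19, 6)) = C(10, 5) · C(15, 14) = 252 · 15 = 3780. Avoidance count = 177100 − 3780 = 173320.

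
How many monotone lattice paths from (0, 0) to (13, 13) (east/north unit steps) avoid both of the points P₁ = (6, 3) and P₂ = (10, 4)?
Number of paths = 8639148

Inclusion–exclusion. Total paths: C(26, 13) = 10400600. Through P₁: C(9, 6)·C(17, 7) = 1633632. Through P₂: C(14, 10)·C(12, 3) = 220220. Since P₁ is strictly southwest of P₂, a monotone path through both must visit P₁ then P₂; paths through both = C(9, 6)·C(5, 4)·C(12, 3) = 92400. Avoid both = 10400600 − 1633632 − 220220 + 92400 = 8639148.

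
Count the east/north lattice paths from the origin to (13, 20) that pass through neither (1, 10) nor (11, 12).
Number of paths = 505242494

Inclusion–exclusion. Total paths: C(33, 13) = 573166440. Through P₁: C(11, 1)·C(22, 12) = 7113106. Through P₂: C(23, 11)·C(10, 2) = 60843510. Since P₁ is strictly southwest of P₂, a monotone path through both must visit P₁ then P₂; paths through both = C(11, 1)·C(12, 10)·C(10, 2) = 32670. Avoid both = 573166440 − 7113106 − 60843510 + 32670 = 505242494.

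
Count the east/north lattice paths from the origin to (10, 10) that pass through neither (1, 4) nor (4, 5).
Number of paths = 110759

Inclusion–exclusion. Total paths: C(20, 10) = 184756. Through P₁: C(5, 1)·C(15, 9) = 25025. Through P₂: C(9, 4)·C(11, 6) = 58212. Since P₁ is strictly southwest of P₂, a monotone path through both must visit P₁ then P₂; paths through both = C(5, 1)·C(4, 3)·C(11, 6) = 9240. Avoid both = 184756 − 25025 − 58212 + 9240 = 110759.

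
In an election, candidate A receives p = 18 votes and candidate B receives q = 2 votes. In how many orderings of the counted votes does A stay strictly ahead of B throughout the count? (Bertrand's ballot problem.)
Strict-lead orderings = 152

Total orderings of the 20 votes with 18 for A: C(20, 18) = 190. By the Bertrand ballot formula (Cycle Lemma / reflection principle), the number of orderings in which A is strictly ahead of B throughout is (p − q)/(p + q) · C(p + q, p) = (18 − 2)/(18 + 2) · 190 = 152.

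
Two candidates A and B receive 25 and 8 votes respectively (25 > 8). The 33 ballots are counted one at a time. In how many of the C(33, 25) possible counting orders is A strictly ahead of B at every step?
Strict-lead orderings = 7152444

Total orderings of the 33 votes with 25 for A: C(33, 25) = 13884156. By the Bertrand ballot formula (Cycle Lemma / reflection principle), the number of orderings in which A is strictly ahead of B throughout is (p − q)/(p + q) · C(p + q, p) = (25 − 8)/(25 + 8) · 13884156 = 7152444.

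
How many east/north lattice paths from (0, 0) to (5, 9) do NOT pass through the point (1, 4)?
Number of paths = 1372

Total paths from (0, 0) to (5, 9): C(14, 5) = 2002. Paths through (1, 4): (paths (0, 0) → (1, 4)) × (paths (1, 4) → (5, 9)) = C(5, 1) · C(9, 4) = 5 · 126 = 630. Avoidance count = 2002 − 630 = 1372.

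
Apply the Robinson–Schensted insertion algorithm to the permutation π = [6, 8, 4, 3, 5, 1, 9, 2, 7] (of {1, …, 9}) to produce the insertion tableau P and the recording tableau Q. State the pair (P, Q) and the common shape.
P = [1, 2, 7] / [3, 5, 9] / [4, 8] / [6];  Q = [1, 2, 7] / [3, 5, 9] / [4, 8] / [6];  common shape = (3, 3, 2, 1)

Row-insert the values π_1, π_2, … into P one at a time, bumping the leftmost entry strictly greater than the inserted value down to the next row. The recording tableau Q records, in position (i, j), the step at which that cell was added to P.
  Insert 6 (step 1): P = [6];  Q = [1]
  Insert 8 (step 2): P = [6, 8];  Q = [1, 2]
  Insert 4 (step 3): P = [4, 8] / [6];  Q = [1, 2] / [3]
  Insert 3 (step 4): P = [3, 8] / [4] / [6];  Q = [1, 2] / [3] / [4]
  Insert 5 (step 5): P = [3, 5] / [4, 8] / [6];  Q = [1, 2] / [3, 5] / [4]
  Insert 1 (step 6): P = [1, 5] / [3, 8] / [4] / [6];  Q = [1, 2] / [3, 5] / [4] / [6]
  Insert 9 (step 7): P = [1, 5, 9] / [3, 8] / [4] / [6];  Q = [1, 2, 7] / [3, 5] / [4] / [6]
  Insert 2 (step 8): P = [1, 2, 9] / [3, 5] / [4, 8] / [6];  Q = [1, 2, 7] / [3, 5] / [4, 8] / [6]
  Insert 7 (step 9): P = [1, 2, 7] / [3, 5, 9] / [4, 8] / [6];  Q = [1, 2, 7] / [3, 5, 9] / [4, 8] / [6]
Final shape: (3, 3, 2, 1).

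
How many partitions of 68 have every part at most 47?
p(68, parts ≤ 47) = 3085021

Use the recurrence p(n, m) = p(n, m−1) + p(n−m, m): either the largest part is < m (count p(n, m−1)) or the largest part is exactly m (remove one copy of m, count p(n−m, m)). With p(0, ·) = 1 this gives p(68, parts ≤ 47) = 3085021. (By conjugating Young diagrams, this also counts partitions of 68 into at most 47 parts.)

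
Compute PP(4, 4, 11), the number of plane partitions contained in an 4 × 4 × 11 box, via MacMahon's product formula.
PP(4, 4, 11) = 6892441920

Evaluate the triple product over i = 1..4, j = 1..4, k = 1..11. The factors are (2/1) · (3/2) · (4/3) · (5/4) · (6/5) · (7/6) · (8/7) · (9/8) · … (176 factors total). The numerators and denominators telescope so the product is an integer; carrying out the multiplication exactly gives PP(4, 4, 11) = 6892441920.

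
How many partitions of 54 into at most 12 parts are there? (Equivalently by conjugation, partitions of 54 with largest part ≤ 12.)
p(54, parts ≤ 12) = 163540

Use the recurrence p(n, m) = p(n, m−1) + p(n−m, m): either the largest part is < m (count p(n, m−1)) or the largest part is exactly m (remove one copy of m, count p(n−m, m)). With p(0, ·) = 1 this gives p(54, parts ≤ 12) = 163540. (By conjugating Young diagrams, this also counts partitions of 54 into at most 12 parts.)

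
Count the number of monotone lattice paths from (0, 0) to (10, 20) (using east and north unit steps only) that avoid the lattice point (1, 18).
Number of paths = 30043970

Total paths from (0, 0) to (10, 20): C(30, 10) = 30045015. Paths through (1, 18): (paths (0, 0) → (1, 18)) × (paths (1, 18) → (10, 20)) = C(19, 1) · C(11, 9) = 19 · 55 = 1045. Avoidance count = 30045015 − 1045 = 30043970.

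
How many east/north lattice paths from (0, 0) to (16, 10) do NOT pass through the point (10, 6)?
Number of paths = 3630055

Total paths from (0, 0) to (16, 10): C(26, 16) = 5311735. Paths through (10, 6): (paths (0, 0) → (10, 6)) × (paths (10, 6) → (16, 10)) = C(16, 10) · C(10, 6) = 8008 · 210 = 1681680. Avoidance count = 5311735 − 1681680 = 3630055.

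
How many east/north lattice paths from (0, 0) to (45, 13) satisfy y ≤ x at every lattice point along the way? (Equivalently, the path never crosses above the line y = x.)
Number of paths = 2263786772940

By the reflection principle (André's argument), the number of monotone paths to (45, 13) with n ≤ m that never go above y = x is C(58, 45) − C(58, 46) = 3155581562280 − 891794789340 = 2263786772940.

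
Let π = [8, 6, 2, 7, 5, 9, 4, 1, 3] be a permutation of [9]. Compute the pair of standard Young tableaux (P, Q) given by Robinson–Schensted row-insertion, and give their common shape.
P = [1, 3, 9] / [2, 4] / [5, 7] / [6] / [8];  Q = [1, 4, 6] / [2, 5] / [3, 9] / [7] / [8];  common shape = (3, 2, 2, 1, 1)

Row-insert the values π_1, π_2, … into P one at a time, bumping the leftmost entry strictly greater than the inserted value down to the next row. The recording tableau Q records, in position (i, j), the step at which that cell was added to P.
  Insert 8 (step 1): P = [8];  Q = [1]
  Insert 6 (step 2): P = [6] / [8];  Q = [1] / [2]
  Insert 2 (step 3): P = [2] / [6] / [8];  Q = [1] / [2] / [3]
  Insert 7 (step 4): P = [2, 7] / [6] / [8];  Q = [1, 4] / [2] / [3]
  Insert 5 (step 5): P = [2, 5] / [6, 7] / [8];  Q = [1, 4] / [2, 5] / [3]
  Insert 9 (step 6): P = [2, 5, 9] / [6, 7] / [8];  Q = [1, 4, 6] / [2, 5] / [3]
  Insert 4 (step 7): P = [2, 4, 9] / [5, 7] / [6] / [8];  Q = [1, 4, 6] / [2, 5] / [3] / [7]
  Insert 1 (step 8): P = [1, 4, 9] / [2, 7] / [5] / [6] / [8];  Q = [1, 4, 6] / [2, 5] / [3] / [7] / [8]
  Insert 3 (step 9): P = [1, 3, 9] / [2, 4] / [5, 7] / [6] / [8];  Q = [1, 4, 6] / [2, 5] / [3, 9] / [7] / [8]
Final shape: (3, 2, 2, 1, 1).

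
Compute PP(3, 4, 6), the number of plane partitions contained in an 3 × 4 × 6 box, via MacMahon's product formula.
PP(3, 4, 6) = 457380

Evaluate the triple product over i = 1..3, j = 1..4, k = 1..6. The factors are (2/1) · (3/2) · (4/3) · (5/4) · (6/5) · (7/6) · (3/2) · (4/3) · … (72 factors total). The numerators and denominators telescope so the product is an integer; carrying out the multiplication exactly gives PP(3, 4, 6) = 457380.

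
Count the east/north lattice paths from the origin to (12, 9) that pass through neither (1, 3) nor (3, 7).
Number of paths = 241126

Inclusion–exclusion. Total paths: C(21, 12) = 293930. Through P₁: C(4, 1)·C(17, 11) = 49504. Through P₂: C(10, 3)·C(11, 9) = 6600. Since P₁ is strictly southwest of P₂, a monotone path through both must visit P₁ then P₂; paths through both = C(4, 1)·C(6, 2)·C(11, 9) = 3300. Avoid both = 293930 − 49504 − 6600 + 3300 = 241126.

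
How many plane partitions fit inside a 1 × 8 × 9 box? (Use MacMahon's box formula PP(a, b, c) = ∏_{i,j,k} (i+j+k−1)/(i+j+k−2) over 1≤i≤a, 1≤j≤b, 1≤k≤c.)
PP(1, 8, 9) = 24310

Evaluate the triple product over i = 1..1, j = 1..8, k = 1..9. The factors are (2/1) · (3/2) · (4/3) · (5/4) · (6/5) · (7/6) · (8/7) · (9/8) · … (72 factors total). The numerators and denominators telescope so the product is an integer; carrying out the multiplication exactly gives PP(1, 8, 9) = 24310.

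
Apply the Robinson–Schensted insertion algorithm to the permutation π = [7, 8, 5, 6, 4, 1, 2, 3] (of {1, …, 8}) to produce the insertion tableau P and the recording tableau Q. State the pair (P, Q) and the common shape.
P = [1, 2, 3] / [4, 6] / [5, 8] / [7];  Q = [1, 2, 8] / [3, 4] / [5, 7] / [6];  common shape = (3, 2, 2, 1)

Row-insert the values π_1, π_2, … into P one at a time, bumping the leftmost entry strictly greater than the inserted value down to the next row. The recording tableau Q records, in position (i, j), the step at which that cell was added to P.
  Insert 7 (step 1): P = [7];  Q = [1]
  Insert 8 (step 2): P = [7, 8];  Q = [1, 2]
  Insert 5 (step 3): P = [5, 8] / [7];  Q = [1, 2] / [3]
  Insert 6 (step 4): P = [5, 6] / [7, 8];  Q = [1, 2] / [3, 4]
  Insert 4 (step 5): P = [4, 6] / [5, 8] / [7];  Q = [1, 2] / [3, 4] / [5]
  Insert 1 (step 6): P = [1, 6] / [4, 8] / [5] / [7];  Q = [1, 2] / [3, 4] / [5] / [6]
  Insert 2 (step 7): P = [1, 2] / [4, 6] / [5, 8] / [7];  Q = [1, 2] / [3, 4] / [5, 7] / [6]
  Insert 3 (step 8): P = [1, 2, 3] / [4, 6] / [5, 8] / [7];  Q = [1, 2, 8] / [3, 4] / [5, 7] / [6]
Final shape: (3, 2, 2, 1).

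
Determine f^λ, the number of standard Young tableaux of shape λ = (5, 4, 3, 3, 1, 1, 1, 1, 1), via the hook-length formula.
# SYT of shape (5, 4, 3, 3, 1, 1, 1, 1, 1) = 65116800

Hook-length formula: f^λ = n! / Π hook(c), product over all cells c of the Young diagram. For λ = (5, 4, 3, 3, 1, 1, 1, 1, 1), n = 20 boxes. Hook lengths by row (left-to-right, top-to-bottom): [13, 7, 6, 3, 1]; [11, 5, 4, 1]; [9, 3, 2]; [8, 2, 1]; [5]; [4]; [3]; [2]; [1]. Product of hooks = 37362124800. So f^λ = 20! / 37362124800 = 2432902008176640000 / 37362124800 = 65116800.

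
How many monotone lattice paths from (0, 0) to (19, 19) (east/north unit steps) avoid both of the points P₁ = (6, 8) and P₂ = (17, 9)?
Number of paths = 27645501444

Inclusion–exclusion. Total paths: C(38, 19) = 35345263800. Through P₁: C(14, 6)·C(24, 13) = 7495920432. Through P₂: C(26, 17)·C(12, 2) = 206220300. Since P₁ is strictly southwest of P₂, a monotone path through both must visit P₁ then P₂; paths through both = C(14, 6)·C(12, 11)·C(12, 2) = 2378376. Avoid both = 35345263800 − 7495920432 − 206220300 + 2378376 = 27645501444.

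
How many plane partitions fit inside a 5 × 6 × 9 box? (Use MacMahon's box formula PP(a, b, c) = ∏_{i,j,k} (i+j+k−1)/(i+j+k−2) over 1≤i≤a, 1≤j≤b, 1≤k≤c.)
PP(5, 6, 9) = 72261531710368

Evaluate the triple product over i = 1..5, j = 1..6, k = 1..9. The factors are (2/1) · (3/2) · (4/3) · (5/4) · (6/5) · (7/6) · (8/7) · (9/8) · … (270 factors total). The numerators and denominators telescope so the product is an integer; carrying out the multiplication exactly gives PP(5, 6, 9) = 72261531710368.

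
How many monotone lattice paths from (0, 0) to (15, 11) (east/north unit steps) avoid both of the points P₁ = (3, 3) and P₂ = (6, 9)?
Number of paths = 5023885

Inclusion–exclusion. Total paths: C(26, 15) = 7726160. Through P₁: C(6, 3)·C(20, 12) = 2519400. Through P₂: C(15, 6)·C(11, 9) = 275275. Since P₁ is strictly southwest of P₂, a monotone path through both must visit P₁ then P₂; paths through both = C(6, 3)·C(9, 3)·C(11, 9) = 92400. Avoid both = 7726160 − 2519400 − 275275 + 92400 = 5023885.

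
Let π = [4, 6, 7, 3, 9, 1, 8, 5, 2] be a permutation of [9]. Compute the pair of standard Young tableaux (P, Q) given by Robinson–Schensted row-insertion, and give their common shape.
P = [1, 2, 7, 8] / [3, 5] / [4, 6] / [9];  Q = [1, 2, 3, 5] / [4, 7] / [6, 8] / [9];  common shape = (4, 2, 2, 1)

Row-insert the values π_1, π_2, … into P one at a time, bumping the leftmost entry strictly greater than the inserted value down to the next row. The recording tableau Q records, in position (i, j), the step at which that cell was added to P.
  Insert 4 (step 1): P = [4];  Q = [1]
  Insert 6 (step 2): P = [4, 6];  Q = [1, 2]
  Insert 7 (step 3): P = [4, 6, 7];  Q = [1, 2, 3]
  Insert 3 (step 4): P = [3, 6, 7] / [4];  Q = [1, 2, 3] / [4]
  Insert 9 (step 5): P = [3, 6, 7, 9] / [4];  Q = [1, 2, 3, 5] / [4]
  Insert 1 (step 6): P = [1, 6, 7, 9] / [3] / [4];  Q = [1, 2, 3, 5] / [4] / [6]
  Insert 8 (step 7): P = [1, 6, 7, 8] / [3, 9] / [4];  Q = [1, 2, 3, 5] / [4, 7] / [6]
  Insert 5 (step 8): P = [1, 5, 7, 8] / [3, 6] / [4, 9];  Q = [1, 2, 3, 5] / [4, 7] / [6, 8]
  Insert 2 (step 9): P = [1, 2, 7, 8] / [3, 5] / [4, 6] / [9];  Q = [1, 2, 3, 5] / [4, 7] / [6, 8] / [9]
Final shape: (4, 2, 2, 1).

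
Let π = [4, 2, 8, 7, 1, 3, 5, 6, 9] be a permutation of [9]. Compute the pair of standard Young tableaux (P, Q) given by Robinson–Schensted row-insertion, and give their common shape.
P = [1, 3, 5, 6, 9] / [2, 7] / [4, 8];  Q = [1, 3, 7, 8, 9] / [2, 4] / [5, 6];  common shape = (5, 2, 2)

Row-insert the values π_1, π_2, … into P one at a time, bumping the leftmost entry strictly greater than the inserted value down to the next row. The recording tableau Q records, in position (i, j), the step at which that cell was added to P.
  Insert 4 (step 1): P = [4];  Q = [1]
  Insert 2 (step 2): P = [2] / [4];  Q = [1] / [2]
  Insert 8 (step 3): P = [2, 8] / [4];  Q = [1, 3] / [2]
  Insert 7 (step 4): P = [2, 7] / [4, 8];  Q = [1, 3] / [2, 4]
  Insert 1 (step 5): P = [1, 7] / [2, 8] / [4];  Q = [1, 3] / [2, 4] / [5]
  Insert 3 (step 6): P = [1, 3] / [2, 7] / [4, 8];  Q = [1, 3] / [2, 4] / [5, 6]
  Insert 5 (step 7): P = [1, 3, 5] / [2, 7] / [4, 8];  Q = [1, 3, 7] / [2, 4] / [5, 6]
  Insert 6 (step 8): P = [1, 3, 5, 6] / [2, 7] / [4, 8];  Q = [1, 3, 7, 8] / [2, 4] / [5, 6]
  Insert 9 (step 9): P = [1, 3, 5, 6, 9] / [2, 7] / [4, 8];  Q = [1, 3, 7, 8, 9] / [2, 4] / [5, 6]
Final shape: (5, 2, 2).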